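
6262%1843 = 733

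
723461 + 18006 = 741467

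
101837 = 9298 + 92539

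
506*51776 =26198656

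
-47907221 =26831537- 74738758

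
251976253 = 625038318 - 373062065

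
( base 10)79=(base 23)3A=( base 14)59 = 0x4f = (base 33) 2D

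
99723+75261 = 174984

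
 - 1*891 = - 891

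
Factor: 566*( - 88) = - 49808= -2^4*11^1*283^1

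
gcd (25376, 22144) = 32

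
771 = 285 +486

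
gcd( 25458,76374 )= 25458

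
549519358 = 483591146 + 65928212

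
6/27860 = 3/13930=0.00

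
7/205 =7/205  =  0.03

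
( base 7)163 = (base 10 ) 94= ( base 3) 10111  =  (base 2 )1011110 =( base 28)3a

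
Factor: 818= 2^1*409^1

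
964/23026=482/11513 = 0.04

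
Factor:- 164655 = -3^2 * 5^1*3659^1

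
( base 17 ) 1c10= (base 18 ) 17GA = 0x20CE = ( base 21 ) J0J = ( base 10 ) 8398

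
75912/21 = 25304/7 = 3614.86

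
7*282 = 1974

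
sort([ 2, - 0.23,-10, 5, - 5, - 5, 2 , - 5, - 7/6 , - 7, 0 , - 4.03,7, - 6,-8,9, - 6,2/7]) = [ - 10, - 8,-7, - 6, - 6, - 5, - 5, -5, - 4.03 , - 7/6, -0.23 , 0, 2/7,2,2, 5,  7, 9 ] 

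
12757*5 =63785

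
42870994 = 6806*6299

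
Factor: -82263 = -3^1*17^1*1613^1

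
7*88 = 616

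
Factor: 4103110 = 2^1*5^1 * 11^2*3391^1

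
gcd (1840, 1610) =230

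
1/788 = 1/788  =  0.00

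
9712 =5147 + 4565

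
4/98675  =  4/98675 = 0.00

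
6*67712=406272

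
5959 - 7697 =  - 1738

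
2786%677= 78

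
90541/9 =10060  +  1/9=10060.11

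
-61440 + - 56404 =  - 117844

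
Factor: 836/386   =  2^1*11^1*19^1*193^(-1) =418/193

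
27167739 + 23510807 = 50678546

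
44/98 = 22/49 = 0.45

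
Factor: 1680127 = 17^1*23^1*4297^1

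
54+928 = 982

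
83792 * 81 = 6787152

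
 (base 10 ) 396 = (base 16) 18C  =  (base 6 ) 1500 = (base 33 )C0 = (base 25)fl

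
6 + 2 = 8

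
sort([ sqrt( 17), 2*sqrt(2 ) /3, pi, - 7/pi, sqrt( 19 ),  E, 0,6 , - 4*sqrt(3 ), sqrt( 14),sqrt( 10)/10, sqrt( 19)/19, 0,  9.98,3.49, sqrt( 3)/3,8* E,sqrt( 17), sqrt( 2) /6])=[-4*sqrt( 3 ), -7/pi, 0, 0, sqrt(19)/19, sqrt(2 ) /6,sqrt( 10) /10, sqrt( 3)/3,2*sqrt(2)/3, E, pi, 3.49, sqrt( 14 ),sqrt(17),sqrt(17),sqrt( 19), 6, 9.98, 8*E] 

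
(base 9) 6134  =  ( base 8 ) 10606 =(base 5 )120421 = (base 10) 4486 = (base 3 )20011011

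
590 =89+501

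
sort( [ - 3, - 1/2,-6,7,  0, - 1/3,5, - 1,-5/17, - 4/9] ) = [ - 6,-3, - 1, - 1/2,- 4/9,- 1/3, - 5/17, 0, 5, 7]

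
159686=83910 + 75776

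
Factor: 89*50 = 4450 = 2^1*5^2*89^1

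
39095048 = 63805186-24710138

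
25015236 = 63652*393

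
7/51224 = 7/51224 = 0.00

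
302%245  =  57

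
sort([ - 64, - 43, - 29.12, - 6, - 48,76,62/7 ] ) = [  -  64, - 48, - 43,-29.12,  -  6, 62/7, 76 ] 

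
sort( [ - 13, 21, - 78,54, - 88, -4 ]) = [  -  88, - 78,  -  13, - 4, 21,54]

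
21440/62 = 345+25/31  =  345.81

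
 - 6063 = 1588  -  7651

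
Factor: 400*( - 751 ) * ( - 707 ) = 212382800  =  2^4*5^2*7^1*101^1*751^1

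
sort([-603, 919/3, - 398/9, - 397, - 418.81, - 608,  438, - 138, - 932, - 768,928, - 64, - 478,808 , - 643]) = [- 932, - 768, - 643, - 608, - 603, - 478, - 418.81,  -  397, - 138, - 64, - 398/9,919/3,438,808,928 ]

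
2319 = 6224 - 3905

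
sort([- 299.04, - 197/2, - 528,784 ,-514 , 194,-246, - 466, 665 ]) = [ - 528, - 514, - 466, - 299.04, - 246, - 197/2, 194,665,784] 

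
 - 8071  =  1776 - 9847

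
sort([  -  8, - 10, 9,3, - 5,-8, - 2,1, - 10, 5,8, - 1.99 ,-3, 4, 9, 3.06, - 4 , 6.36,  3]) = [ - 10,- 10,- 8,  -  8, -5, - 4,- 3,  -  2,  -  1.99,1,3, 3, 3.06,4, 5,6.36, 8,9,9]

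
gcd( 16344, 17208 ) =72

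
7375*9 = 66375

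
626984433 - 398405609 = 228578824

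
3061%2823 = 238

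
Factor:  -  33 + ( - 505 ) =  - 2^1*269^1 = -  538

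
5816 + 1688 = 7504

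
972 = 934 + 38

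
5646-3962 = 1684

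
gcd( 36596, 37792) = 4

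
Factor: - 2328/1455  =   - 8/5 = -2^3*5^(-1) 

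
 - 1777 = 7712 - 9489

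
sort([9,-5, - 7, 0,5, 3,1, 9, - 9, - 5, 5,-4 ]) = [ - 9, - 7,-5,-5, - 4,0, 1,3,5,5,9, 9]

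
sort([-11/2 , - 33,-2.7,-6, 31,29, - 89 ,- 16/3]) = [  -  89 ,-33,-6,-11/2,-16/3,-2.7,  29,31] 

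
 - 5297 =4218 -9515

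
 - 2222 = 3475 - 5697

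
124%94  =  30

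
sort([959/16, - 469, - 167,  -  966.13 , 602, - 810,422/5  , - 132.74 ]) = [ - 966.13,-810, - 469 , - 167, - 132.74 , 959/16,422/5,  602 ] 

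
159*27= 4293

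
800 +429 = 1229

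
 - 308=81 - 389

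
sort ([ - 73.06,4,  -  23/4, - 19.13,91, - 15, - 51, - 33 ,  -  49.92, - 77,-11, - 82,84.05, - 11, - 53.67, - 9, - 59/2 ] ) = [ - 82,-77, - 73.06, - 53.67, - 51, - 49.92, - 33, - 59/2, - 19.13,-15,-11, - 11,-9,-23/4, 4, 84.05, 91]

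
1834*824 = 1511216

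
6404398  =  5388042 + 1016356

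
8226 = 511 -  - 7715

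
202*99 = 19998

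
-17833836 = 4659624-22493460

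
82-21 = 61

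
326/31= 326/31 = 10.52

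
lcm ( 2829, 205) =14145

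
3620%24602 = 3620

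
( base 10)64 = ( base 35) 1t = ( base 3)2101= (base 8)100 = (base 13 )4c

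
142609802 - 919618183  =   - 777008381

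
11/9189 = 11/9189=0.00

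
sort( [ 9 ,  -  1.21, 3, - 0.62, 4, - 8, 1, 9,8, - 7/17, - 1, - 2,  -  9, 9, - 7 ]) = [ - 9, - 8, - 7, - 2,  -  1.21, - 1, - 0.62, - 7/17 , 1, 3, 4,8,9,  9, 9]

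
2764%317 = 228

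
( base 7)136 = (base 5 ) 301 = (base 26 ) 2O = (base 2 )1001100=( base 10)76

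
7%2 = 1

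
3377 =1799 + 1578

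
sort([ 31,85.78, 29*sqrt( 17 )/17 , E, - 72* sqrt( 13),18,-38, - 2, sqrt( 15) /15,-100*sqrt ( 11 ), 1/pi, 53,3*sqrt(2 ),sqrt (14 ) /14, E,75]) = [ - 100 * sqrt(11 ),-72 *sqrt(13),-38, - 2,sqrt( 15)/15,sqrt(14 ) /14,1/pi,E,E, 3 * sqrt(2),  29 * sqrt( 17)/17,18,31,53 , 75,  85.78 ]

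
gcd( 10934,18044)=2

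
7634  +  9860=17494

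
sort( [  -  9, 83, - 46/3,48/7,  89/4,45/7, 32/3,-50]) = [ -50, - 46/3, - 9,45/7,48/7,32/3,89/4,83]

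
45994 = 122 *377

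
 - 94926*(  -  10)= 949260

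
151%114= 37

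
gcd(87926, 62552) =2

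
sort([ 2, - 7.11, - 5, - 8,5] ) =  [ - 8, - 7.11 ,  -  5,  2, 5 ] 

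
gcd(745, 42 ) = 1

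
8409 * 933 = 7845597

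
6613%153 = 34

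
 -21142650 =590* ( - 35835 )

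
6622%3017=588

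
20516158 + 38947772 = 59463930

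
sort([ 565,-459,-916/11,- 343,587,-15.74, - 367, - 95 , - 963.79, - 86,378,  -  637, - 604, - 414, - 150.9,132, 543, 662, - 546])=[-963.79, - 637, - 604, - 546,-459,-414,-367,-343, - 150.9,-95, - 86,-916/11,-15.74,132, 378,543, 565, 587,662] 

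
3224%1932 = 1292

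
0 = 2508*0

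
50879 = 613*83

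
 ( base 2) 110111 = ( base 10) 55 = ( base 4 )313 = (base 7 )106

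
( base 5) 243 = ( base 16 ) 49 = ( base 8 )111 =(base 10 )73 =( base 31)2b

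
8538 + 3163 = 11701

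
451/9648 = 451/9648 = 0.05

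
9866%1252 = 1102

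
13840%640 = 400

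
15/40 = 3/8 = 0.38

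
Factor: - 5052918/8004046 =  - 3^1*13^1*23^(-1 )*191^(  -  1 )*911^( - 1)*64781^1 = - 2526459/4002023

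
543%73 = 32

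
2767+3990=6757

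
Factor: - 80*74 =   -  5920 = - 2^5*5^1*37^1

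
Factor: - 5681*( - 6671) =37897951 =7^1*13^1*19^1*23^1*953^1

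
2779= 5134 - 2355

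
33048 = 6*5508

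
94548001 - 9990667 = 84557334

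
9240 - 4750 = 4490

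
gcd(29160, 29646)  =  486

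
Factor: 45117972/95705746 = 2^1*3^4*103^( - 1 )*131^1 *1063^1 * 464591^ ( - 1) =22558986/47852873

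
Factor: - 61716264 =  -  2^3*3^1*47^1*54713^1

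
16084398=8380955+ 7703443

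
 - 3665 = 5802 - 9467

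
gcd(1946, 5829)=1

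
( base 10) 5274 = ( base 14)1CCA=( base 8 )12232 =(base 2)1010010011010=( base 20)D3E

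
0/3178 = 0 = 0.00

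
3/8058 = 1/2686= 0.00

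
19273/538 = 19273/538 = 35.82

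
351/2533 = 351/2533= 0.14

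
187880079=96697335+91182744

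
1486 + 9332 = 10818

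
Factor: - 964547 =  - 53^1*18199^1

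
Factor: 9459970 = 2^1*5^1 *13^1 * 53^1*1373^1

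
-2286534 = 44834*( - 51)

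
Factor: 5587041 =3^1*1862347^1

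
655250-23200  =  632050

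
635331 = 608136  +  27195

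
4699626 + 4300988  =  9000614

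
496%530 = 496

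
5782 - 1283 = 4499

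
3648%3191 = 457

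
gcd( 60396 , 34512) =8628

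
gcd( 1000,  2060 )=20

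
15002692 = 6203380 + 8799312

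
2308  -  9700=  -  7392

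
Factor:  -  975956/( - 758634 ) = 487978/379317 =2^1*3^( - 1 )*227^(  -  1) * 557^( - 1 )*243989^1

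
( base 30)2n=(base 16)53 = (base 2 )1010011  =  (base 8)123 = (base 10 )83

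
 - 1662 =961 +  - 2623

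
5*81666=408330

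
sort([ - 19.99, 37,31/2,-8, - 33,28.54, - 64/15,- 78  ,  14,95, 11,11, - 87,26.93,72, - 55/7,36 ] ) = [-87, -78, - 33, -19.99, - 8,  -  55/7 , - 64/15, 11,11 , 14, 31/2,  26.93 , 28.54, 36 , 37,72,95]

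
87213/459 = 190 + 1/153 = 190.01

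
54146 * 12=649752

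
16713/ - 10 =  - 1672 + 7/10  =  - 1671.30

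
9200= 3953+5247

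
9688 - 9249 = 439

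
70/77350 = 1/1105  =  0.00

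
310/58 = 5 + 10/29 = 5.34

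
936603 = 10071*93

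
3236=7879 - 4643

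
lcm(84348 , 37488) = 337392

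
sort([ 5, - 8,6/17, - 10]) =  [ - 10, - 8,6/17,  5] 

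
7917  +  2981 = 10898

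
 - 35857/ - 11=35857/11 = 3259.73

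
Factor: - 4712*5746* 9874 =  - 2^5*13^2*17^1*19^1*31^1*4937^1 = - 267340050848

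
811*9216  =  7474176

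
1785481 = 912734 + 872747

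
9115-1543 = 7572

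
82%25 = 7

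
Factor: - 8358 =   -  2^1*3^1*7^1*199^1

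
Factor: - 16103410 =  - 2^1*5^1*29^1*55529^1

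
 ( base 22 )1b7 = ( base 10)733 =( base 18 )24d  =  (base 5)10413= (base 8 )1335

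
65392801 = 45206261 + 20186540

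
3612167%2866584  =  745583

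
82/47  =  82/47 = 1.74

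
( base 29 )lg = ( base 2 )1001110001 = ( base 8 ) 1161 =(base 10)625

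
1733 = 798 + 935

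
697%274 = 149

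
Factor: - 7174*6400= -45913600 = -2^9*5^2*17^1*211^1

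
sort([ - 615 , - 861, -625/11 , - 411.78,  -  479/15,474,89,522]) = [ - 861, - 615, - 411.78,-625/11, - 479/15 , 89, 474, 522] 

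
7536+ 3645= 11181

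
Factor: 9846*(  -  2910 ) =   -  2^2 * 3^3*5^1*97^1*547^1 = - 28651860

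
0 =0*15920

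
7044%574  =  156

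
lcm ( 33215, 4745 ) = 33215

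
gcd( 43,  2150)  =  43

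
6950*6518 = 45300100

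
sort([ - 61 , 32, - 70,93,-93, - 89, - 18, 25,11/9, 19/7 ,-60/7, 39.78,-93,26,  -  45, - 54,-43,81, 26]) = [-93, - 93,-89, - 70, - 61, - 54, - 45,-43,-18, - 60/7, 11/9,19/7, 25,26, 26, 32, 39.78, 81, 93]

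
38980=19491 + 19489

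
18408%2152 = 1192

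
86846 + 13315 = 100161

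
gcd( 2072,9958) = 2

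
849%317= 215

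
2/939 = 2/939 = 0.00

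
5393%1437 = 1082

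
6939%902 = 625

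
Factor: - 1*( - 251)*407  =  102157 =11^1*37^1*251^1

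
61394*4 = 245576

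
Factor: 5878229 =7^1 * 43^1*59^1*331^1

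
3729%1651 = 427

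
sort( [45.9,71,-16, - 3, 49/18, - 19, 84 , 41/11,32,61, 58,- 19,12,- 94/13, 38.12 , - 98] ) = [-98, - 19, - 19, - 16,  -  94/13,-3, 49/18,41/11, 12, 32, 38.12, 45.9, 58, 61, 71, 84 ]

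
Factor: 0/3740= 0^1 = 0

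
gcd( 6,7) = 1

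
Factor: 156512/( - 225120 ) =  - 73/105 = - 3^( - 1 )*5^( - 1)*7^( - 1 )*73^1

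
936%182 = 26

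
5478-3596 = 1882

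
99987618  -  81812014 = 18175604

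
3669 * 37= 135753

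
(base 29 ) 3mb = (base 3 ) 11100111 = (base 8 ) 6144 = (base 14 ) 1228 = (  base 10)3172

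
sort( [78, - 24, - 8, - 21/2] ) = [ - 24,-21/2, - 8, 78 ] 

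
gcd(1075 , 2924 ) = 43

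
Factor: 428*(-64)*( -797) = 21831424 = 2^8*107^1*797^1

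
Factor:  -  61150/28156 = - 2^( - 1)*5^2* 1223^1*7039^ ( - 1) = -  30575/14078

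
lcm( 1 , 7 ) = 7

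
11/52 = 11/52 =0.21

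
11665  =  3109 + 8556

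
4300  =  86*50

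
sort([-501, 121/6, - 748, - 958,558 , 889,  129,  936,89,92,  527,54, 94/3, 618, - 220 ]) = [ - 958  , - 748,-501, -220,121/6 , 94/3,54,89, 92, 129 , 527,558 , 618, 889 , 936 ]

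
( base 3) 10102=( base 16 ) 5C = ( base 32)2S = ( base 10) 92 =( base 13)71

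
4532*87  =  394284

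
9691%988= 799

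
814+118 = 932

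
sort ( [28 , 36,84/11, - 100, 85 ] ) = [  -  100, 84/11,28, 36,85 ] 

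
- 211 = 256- 467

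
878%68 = 62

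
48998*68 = 3331864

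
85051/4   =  85051/4 = 21262.75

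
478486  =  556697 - 78211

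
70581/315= 224+ 1/15 = 224.07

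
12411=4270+8141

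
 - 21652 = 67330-88982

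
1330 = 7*190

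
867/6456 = 289/2152 = 0.13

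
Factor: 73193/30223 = 53^1*1381^1 * 30223^( - 1)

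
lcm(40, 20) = 40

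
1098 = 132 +966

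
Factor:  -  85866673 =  - 601^1 * 142873^1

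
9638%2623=1769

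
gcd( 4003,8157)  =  1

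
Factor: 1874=2^1 * 937^1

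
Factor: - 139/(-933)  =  3^( - 1)*139^1*311^( - 1)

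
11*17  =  187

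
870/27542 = 435/13771 = 0.03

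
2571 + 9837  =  12408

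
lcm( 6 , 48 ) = 48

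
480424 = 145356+335068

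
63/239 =63/239  =  0.26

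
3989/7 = 569 + 6/7 = 569.86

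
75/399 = 25/133 = 0.19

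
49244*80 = 3939520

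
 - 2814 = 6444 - 9258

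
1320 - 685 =635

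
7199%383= 305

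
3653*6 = 21918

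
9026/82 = 4513/41=110.07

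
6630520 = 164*40430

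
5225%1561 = 542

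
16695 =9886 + 6809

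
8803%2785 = 448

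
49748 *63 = 3134124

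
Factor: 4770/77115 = 6/97 = 2^1*3^1 * 97^( - 1) 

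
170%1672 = 170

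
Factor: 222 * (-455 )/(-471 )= 33670/157  =  2^1*5^1*7^1*13^1*37^1*157^ (-1 )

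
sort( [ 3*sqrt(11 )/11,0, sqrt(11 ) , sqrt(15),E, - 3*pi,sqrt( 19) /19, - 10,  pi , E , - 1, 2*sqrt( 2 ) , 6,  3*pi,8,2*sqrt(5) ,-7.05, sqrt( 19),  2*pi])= [ -10,-3*pi , - 7.05, - 1,  0,sqrt(19) /19, 3* sqrt( 11 )/11 , E, E , 2*sqrt(2 ),pi , sqrt (11), sqrt(15),sqrt( 19 ),  2*sqrt(5),6,2*pi,8 , 3*pi]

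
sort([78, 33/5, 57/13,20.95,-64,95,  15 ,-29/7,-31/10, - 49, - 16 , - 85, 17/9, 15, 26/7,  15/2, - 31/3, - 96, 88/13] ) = [ - 96, - 85, - 64,-49,-16, - 31/3,-29/7,-31/10, 17/9,  26/7,57/13, 33/5,88/13,15/2, 15,15,20.95, 78,95]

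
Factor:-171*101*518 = - 2^1*3^2 * 7^1*19^1*37^1*101^1 = - 8946378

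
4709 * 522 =2458098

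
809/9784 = 809/9784 = 0.08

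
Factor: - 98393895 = -3^2*5^1*167^1*13093^1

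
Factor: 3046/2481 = 2^1*3^ ( - 1 )*827^ ( -1)*1523^1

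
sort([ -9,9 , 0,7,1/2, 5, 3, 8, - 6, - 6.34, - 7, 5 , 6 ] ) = [ - 9, -7, -6.34, - 6, 0,1/2,  3 , 5,5,6, 7,8,  9 ]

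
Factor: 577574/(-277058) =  - 19^(  -  1) * 23^( -1)*911^1 = - 911/437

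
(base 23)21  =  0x2F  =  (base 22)23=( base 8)57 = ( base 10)47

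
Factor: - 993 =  - 3^1*331^1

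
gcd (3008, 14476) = 188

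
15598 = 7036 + 8562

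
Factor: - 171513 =-3^2*17^1*19^1*59^1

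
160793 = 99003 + 61790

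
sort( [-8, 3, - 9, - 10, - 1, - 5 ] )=[ - 10, - 9, - 8,-5, - 1,3] 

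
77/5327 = 11/761=0.01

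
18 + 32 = 50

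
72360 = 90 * 804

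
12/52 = 3/13 = 0.23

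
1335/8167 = 1335/8167 = 0.16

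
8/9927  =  8/9927 = 0.00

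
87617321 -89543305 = -1925984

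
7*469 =3283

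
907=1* 907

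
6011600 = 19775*304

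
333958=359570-25612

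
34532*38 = 1312216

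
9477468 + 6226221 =15703689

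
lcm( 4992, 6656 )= 19968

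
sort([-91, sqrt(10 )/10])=[ -91,sqrt( 10) /10]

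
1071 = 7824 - 6753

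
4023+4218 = 8241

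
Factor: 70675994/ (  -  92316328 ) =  - 35337997/46158164 = -2^( - 2)*13^(-1)*37^2 * 83^1  *311^1*887657^ ( - 1) 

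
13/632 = 13/632 = 0.02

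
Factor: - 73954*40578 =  - 2^2*3^1*103^1 *359^1*6763^1 = - 3000905412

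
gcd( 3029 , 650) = 13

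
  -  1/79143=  - 1/79143 =- 0.00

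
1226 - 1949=-723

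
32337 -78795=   -  46458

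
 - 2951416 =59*(-50024) 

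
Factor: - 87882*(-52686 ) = 4630151052 = 2^2 * 3^3*97^1*151^1*2927^1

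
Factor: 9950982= 2^1*3^1 * 1658497^1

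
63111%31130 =851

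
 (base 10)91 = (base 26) 3D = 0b1011011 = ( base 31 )2T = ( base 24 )3j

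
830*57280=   47542400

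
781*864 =674784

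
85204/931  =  12172/133= 91.52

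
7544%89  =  68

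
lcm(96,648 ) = 2592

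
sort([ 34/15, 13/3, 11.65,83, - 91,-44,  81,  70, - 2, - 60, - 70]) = [ - 91 , - 70, - 60, - 44, - 2,  34/15,13/3,11.65, 70,81, 83]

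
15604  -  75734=- 60130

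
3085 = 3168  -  83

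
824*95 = 78280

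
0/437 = 0 = 0.00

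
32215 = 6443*5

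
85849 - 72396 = 13453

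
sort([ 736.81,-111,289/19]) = [-111,289/19,736.81] 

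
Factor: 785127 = 3^1*7^4*109^1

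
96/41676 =8/3473=0.00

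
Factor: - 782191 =  -  782191^1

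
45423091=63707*713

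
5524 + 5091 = 10615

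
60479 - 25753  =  34726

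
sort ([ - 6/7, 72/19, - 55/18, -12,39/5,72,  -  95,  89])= [ - 95, - 12, - 55/18, - 6/7,  72/19,39/5,72, 89]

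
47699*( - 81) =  - 3863619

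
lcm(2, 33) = 66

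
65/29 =2 + 7/29  =  2.24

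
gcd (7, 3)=1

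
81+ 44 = 125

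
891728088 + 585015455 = 1476743543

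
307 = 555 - 248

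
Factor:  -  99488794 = - 2^1 * 17^1*2926141^1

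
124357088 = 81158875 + 43198213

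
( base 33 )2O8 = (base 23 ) 5eb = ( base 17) a53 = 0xBA2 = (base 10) 2978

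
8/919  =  8/919   =  0.01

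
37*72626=2687162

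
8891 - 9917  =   - 1026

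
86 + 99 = 185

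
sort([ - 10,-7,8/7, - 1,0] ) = [  -  10, - 7, - 1, 0,8/7] 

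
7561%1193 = 403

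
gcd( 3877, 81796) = 1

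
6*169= 1014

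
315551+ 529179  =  844730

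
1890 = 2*945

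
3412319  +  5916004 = 9328323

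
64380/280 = 3219/14=229.93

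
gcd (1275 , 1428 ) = 51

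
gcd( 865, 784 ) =1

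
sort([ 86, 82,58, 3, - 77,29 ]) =[ - 77, 3, 29, 58,82, 86] 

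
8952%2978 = 18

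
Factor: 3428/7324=857/1831 =857^1*1831^(- 1) 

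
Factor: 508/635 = 4/5 = 2^2*5^( - 1)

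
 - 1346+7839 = 6493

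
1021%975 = 46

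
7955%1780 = 835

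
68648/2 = 34324 = 34324.00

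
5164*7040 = 36354560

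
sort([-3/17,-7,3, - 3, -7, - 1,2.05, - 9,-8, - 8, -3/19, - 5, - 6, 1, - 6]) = [-9,- 8, - 8, - 7, - 7 ,-6,-6,  -  5, - 3,-1,  -  3/17,-3/19, 1, 2.05,3]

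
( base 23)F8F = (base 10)8134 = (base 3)102011021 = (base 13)3919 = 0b1111111000110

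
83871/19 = 4414+5/19 = 4414.26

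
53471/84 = 636  +  47/84 = 636.56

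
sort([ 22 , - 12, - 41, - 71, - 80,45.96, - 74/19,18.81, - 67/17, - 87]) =[ - 87,-80, - 71, - 41, - 12  , - 67/17,-74/19, 18.81,22,45.96 ] 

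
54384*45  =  2447280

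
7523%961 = 796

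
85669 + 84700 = 170369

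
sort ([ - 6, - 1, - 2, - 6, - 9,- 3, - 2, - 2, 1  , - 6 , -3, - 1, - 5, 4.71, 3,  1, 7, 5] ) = [ - 9, - 6, - 6, - 6, - 5 , -3, - 3, - 2,  -  2 , - 2, - 1, - 1 , 1, 1,3, 4.71, 5, 7 ]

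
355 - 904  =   -549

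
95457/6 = 15909 + 1/2 = 15909.50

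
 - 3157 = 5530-8687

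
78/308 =39/154 = 0.25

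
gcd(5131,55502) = 1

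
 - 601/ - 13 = 46 + 3/13  =  46.23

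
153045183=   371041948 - 217996765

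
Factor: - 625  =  -5^4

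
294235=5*58847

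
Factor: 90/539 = 2^1*3^2*5^1*7^(-2)*11^( - 1) 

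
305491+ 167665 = 473156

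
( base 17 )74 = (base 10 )123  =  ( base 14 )8B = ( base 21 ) 5I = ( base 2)1111011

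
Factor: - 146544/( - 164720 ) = 129/145=3^1*5^( - 1 )*29^( - 1)*43^1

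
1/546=1/546 = 0.00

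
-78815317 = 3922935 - 82738252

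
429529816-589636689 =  - 160106873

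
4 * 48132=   192528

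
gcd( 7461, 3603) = 3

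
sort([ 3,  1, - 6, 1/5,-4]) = [-6,-4,1/5, 1,3 ] 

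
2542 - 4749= - 2207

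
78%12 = 6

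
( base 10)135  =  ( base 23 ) 5k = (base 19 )72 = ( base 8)207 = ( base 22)63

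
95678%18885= 1253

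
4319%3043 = 1276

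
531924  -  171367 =360557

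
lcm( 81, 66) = 1782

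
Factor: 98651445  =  3^1*5^1 * 6576763^1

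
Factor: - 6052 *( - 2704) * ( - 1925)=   -  2^6 * 5^2*7^1*11^1 *13^2 * 17^1*89^1  =  - 31501870400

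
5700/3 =1900 = 1900.00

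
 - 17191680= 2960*( - 5808)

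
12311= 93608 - 81297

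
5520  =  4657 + 863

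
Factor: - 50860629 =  - 3^5*311^1 * 673^1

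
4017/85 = 4017/85 = 47.26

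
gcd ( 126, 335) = 1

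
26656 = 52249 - 25593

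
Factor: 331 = 331^1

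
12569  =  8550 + 4019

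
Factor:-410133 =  - 3^1*136711^1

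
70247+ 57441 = 127688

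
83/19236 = 83/19236 = 0.00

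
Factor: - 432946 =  - 2^1*31^1*6983^1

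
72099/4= 72099/4 = 18024.75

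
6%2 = 0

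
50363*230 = 11583490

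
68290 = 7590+60700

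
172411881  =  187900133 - 15488252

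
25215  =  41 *615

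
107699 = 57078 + 50621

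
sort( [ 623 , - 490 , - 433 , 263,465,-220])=[- 490, - 433 ,-220,263, 465,623] 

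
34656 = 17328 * 2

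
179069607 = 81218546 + 97851061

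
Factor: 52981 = 52981^1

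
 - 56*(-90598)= 5073488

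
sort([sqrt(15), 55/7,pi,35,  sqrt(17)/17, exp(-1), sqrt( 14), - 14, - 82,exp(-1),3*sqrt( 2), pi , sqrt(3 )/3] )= [-82, - 14,sqrt(17)/17,exp(-1 ),exp (-1),sqrt(3) /3,pi,pi , sqrt ( 14),sqrt( 15),3*sqrt ( 2 ),55/7, 35]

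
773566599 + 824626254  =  1598192853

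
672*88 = 59136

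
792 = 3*264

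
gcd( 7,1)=1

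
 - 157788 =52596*(-3)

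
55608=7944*7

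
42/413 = 6/59 = 0.10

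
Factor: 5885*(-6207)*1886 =-2^1*3^1*5^1*11^1*23^1*41^1*107^1 * 2069^1 = - 68892175770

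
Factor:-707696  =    -  2^4*11^1*4021^1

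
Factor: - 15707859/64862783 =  - 3^1 * 23^( - 1 )*439^1*1367^( - 1 )*2063^( - 1)*11927^1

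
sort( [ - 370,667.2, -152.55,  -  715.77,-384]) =[ - 715.77,  -  384, -370,-152.55,667.2 ] 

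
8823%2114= 367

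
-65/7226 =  - 1+7161/7226=- 0.01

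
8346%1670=1666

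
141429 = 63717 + 77712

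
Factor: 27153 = 3^2*7^1*431^1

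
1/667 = 1/667 = 0.00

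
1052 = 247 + 805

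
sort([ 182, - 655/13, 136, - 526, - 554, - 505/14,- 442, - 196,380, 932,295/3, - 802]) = [-802, - 554, - 526, - 442, - 196,-655/13, - 505/14, 295/3,136, 182, 380, 932]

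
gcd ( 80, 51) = 1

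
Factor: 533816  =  2^3*53^1*1259^1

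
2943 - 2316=627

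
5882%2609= 664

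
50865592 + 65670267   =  116535859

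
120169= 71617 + 48552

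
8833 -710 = 8123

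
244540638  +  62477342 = 307017980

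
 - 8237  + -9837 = - 18074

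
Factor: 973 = 7^1*139^1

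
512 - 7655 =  - 7143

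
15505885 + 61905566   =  77411451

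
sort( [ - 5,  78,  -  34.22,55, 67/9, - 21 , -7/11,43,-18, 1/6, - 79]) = [-79, - 34.22,-21,-18,  -  5, - 7/11,1/6,67/9,43,55,78 ]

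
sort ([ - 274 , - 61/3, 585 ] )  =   [  -  274, - 61/3, 585 ] 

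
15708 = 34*462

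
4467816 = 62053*72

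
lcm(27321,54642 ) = 54642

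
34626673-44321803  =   - 9695130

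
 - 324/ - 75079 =324/75079 = 0.00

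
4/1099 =4/1099 = 0.00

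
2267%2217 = 50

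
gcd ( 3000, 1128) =24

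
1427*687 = 980349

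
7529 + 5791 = 13320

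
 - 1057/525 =-3 + 74/75=- 2.01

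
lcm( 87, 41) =3567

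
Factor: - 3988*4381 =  - 2^2*13^1*337^1*997^1 = - 17471428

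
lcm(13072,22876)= 91504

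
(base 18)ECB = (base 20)bi3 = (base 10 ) 4763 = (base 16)129b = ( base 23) 902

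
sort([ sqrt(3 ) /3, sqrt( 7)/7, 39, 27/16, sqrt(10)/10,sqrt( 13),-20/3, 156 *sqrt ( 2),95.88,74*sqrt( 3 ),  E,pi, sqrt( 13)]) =[ - 20/3,  sqrt ( 10) /10,sqrt(7)/7,sqrt( 3)/3, 27/16,E, pi,sqrt(13 ),  sqrt(13),39, 95.88 , 74 * sqrt(3),156 * sqrt(2 ) ] 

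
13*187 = 2431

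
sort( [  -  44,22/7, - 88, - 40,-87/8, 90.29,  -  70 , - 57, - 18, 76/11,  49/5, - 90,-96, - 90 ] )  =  [- 96, - 90, - 90, - 88, - 70,-57, - 44, - 40, - 18, - 87/8, 22/7,76/11,49/5, 90.29]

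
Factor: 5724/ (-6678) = -6/7 = - 2^1*3^1*7^ (  -  1)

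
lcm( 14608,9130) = 73040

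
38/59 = 38/59 = 0.64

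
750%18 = 12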